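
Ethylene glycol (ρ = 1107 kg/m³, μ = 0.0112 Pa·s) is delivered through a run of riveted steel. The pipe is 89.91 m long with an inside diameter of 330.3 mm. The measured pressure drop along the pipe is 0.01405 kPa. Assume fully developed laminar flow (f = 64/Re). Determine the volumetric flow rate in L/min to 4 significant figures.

Q ≈ 244.6 L/min

For laminar flow, f = 64/Re with Re = ρVD/μ, so Darcy-Weisbach reduces to ΔP = 32μLV/D². Solving for V: V = ΔP·D²/(32μL) = 14.05·(0.3303)²/(32·0.0112·89.91) = 0.04757 m/s.
Check: Re = ρVD/μ = 1107·0.04757·0.3303/0.0112 = 1553 < 2300, so the laminar assumption holds.
Q = V·A = 0.04757·(π/4·0.3303²) = 0.004076 m³/s = 244.6 L/min.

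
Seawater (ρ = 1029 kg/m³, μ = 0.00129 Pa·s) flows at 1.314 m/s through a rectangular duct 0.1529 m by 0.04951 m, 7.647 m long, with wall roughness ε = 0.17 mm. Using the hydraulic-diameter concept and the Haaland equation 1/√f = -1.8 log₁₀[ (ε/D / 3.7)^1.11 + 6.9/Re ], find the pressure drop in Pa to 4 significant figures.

ΔP ≈ 2364 Pa

Hydraulic diameter D_h = 4A/P = 4·(0.1529·0.04951)/(2·(0.1529+0.04951)) = 0.03028/0.4048 = 0.0748 m.
Re = ρVD_h/μ = 1029·1.314·0.0748/0.00129 = 7.84e+04.
ε/D_h = 0.00017/0.0748 = 0.00227; Haaland gives 1/√f = -1.8 log₁₀[0.000272+8.8e-05] = 6.198, so f = 0.02603.
ΔP = f(L/D_h)(ρV²/2) = 0.02603·7.647/0.0748·888.3 = 2364 Pa.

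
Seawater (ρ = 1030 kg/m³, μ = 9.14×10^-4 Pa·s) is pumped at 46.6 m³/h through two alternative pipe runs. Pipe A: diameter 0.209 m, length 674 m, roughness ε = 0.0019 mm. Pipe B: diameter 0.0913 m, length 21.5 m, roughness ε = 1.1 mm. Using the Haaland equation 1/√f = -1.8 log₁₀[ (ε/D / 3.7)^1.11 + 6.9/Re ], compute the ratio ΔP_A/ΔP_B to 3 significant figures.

Pipe A: V = Q/A = 0.01294/0.03431 = 0.3773 m/s; Re = 8.887e+04; ε/D = 9.09e-06; Haaland → f = 0.0183; ΔP_A = f(L/D)(ρV²/2) = 4327 Pa.
Pipe B: V = Q/A = 0.01294/0.006547 = 1.977 m/s; Re = 2.034e+05; ε/D = 0.012; Haaland → f = 0.04074; ΔP_B = f(L/D)(ρV²/2) = 1.931e+04 Pa.
ΔP_A/ΔP_B = 4327/1.931e+04 = 0.224.

ΔP_A/ΔP_B ≈ 0.224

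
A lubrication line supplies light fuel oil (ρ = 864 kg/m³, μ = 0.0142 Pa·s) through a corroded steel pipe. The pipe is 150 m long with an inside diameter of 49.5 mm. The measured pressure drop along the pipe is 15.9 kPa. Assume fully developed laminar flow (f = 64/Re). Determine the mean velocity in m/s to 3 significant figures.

For laminar flow, f = 64/Re with Re = ρVD/μ, so Darcy-Weisbach reduces to ΔP = 32μLV/D². Solving for V: V = ΔP·D²/(32μL) = 1.59e+04·(0.0495)²/(32·0.0142·150) = 0.5716 m/s.
Check: Re = ρVD/μ = 864·0.5716·0.0495/0.0142 = 1722 < 2300, so the laminar assumption holds.

V ≈ 0.572 m/s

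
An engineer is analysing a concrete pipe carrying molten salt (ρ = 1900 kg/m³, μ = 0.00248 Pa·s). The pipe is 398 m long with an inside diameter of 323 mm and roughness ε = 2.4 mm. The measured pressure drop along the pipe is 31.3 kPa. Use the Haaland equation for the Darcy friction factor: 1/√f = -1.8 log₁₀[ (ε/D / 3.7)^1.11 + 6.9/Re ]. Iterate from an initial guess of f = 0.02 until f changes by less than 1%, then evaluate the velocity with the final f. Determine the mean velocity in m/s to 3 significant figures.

V ≈ 0.877 m/s

Rearranging Darcy-Weisbach: V = √(2·ΔP·D/(f·L·ρ)). With ε/D = 0.0024/0.323 = 0.00743, iterate starting from f = 0.02:
  f = 0.02 → V = √(2·3.13e+04·0.323/(0.02·398·1900)) = 1.156 m/s; Re = ρVD/μ = 2.861e+05; f → 0.03467
  f = 0.03467 → V = 0.8782 m/s; Re = 2.173e+05; f → 0.03474
Converged (Δf/f < 1%). With the final f = 0.03474: V = √(2·3.13e+04·0.323/(0.03474·398·1900)) = 0.8773 m/s.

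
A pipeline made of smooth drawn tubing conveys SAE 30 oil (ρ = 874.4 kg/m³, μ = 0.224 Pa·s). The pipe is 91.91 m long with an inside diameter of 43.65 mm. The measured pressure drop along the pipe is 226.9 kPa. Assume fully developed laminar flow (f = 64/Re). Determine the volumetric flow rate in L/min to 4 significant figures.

Q ≈ 58.92 L/min

For laminar flow, f = 64/Re with Re = ρVD/μ, so Darcy-Weisbach reduces to ΔP = 32μLV/D². Solving for V: V = ΔP·D²/(32μL) = 2.269e+05·(0.04365)²/(32·0.224·91.91) = 0.6562 m/s.
Check: Re = ρVD/μ = 874.4·0.6562·0.04365/0.224 = 111.8 < 2300, so the laminar assumption holds.
Q = V·A = 0.6562·(π/4·0.04365²) = 0.000982 m³/s = 58.92 L/min.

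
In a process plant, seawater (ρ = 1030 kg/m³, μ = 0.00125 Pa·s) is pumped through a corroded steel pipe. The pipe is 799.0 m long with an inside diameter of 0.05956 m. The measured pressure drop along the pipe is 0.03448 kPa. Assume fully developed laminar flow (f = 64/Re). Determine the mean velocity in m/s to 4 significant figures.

For laminar flow, f = 64/Re with Re = ρVD/μ, so Darcy-Weisbach reduces to ΔP = 32μLV/D². Solving for V: V = ΔP·D²/(32μL) = 34.48·(0.05956)²/(32·0.00125·799) = 0.003827 m/s.
Check: Re = ρVD/μ = 1030·0.003827·0.05956/0.00125 = 187.8 < 2300, so the laminar assumption holds.

V ≈ 0.003827 m/s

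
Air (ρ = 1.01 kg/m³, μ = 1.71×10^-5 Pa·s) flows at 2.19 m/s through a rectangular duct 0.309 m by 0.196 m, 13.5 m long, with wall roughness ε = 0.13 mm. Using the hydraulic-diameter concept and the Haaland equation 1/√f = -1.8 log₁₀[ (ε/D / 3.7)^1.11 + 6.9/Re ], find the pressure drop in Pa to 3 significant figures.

Hydraulic diameter D_h = 4A/P = 4·(0.309·0.196)/(2·(0.309+0.196)) = 0.2423/1.01 = 0.2399 m.
Re = ρVD_h/μ = 1.01·2.19·0.2399/1.71e-05 = 3.103e+04.
ε/D_h = 0.00013/0.2399 = 0.000542; Haaland gives 1/√f = -1.8 log₁₀[5.55e-05+0.000222] = 6.401, so f = 0.02441.
ΔP = f(L/D_h)(ρV²/2) = 0.02441·13.5/0.2399·2.422 = 3.327 Pa.

ΔP ≈ 3.33 Pa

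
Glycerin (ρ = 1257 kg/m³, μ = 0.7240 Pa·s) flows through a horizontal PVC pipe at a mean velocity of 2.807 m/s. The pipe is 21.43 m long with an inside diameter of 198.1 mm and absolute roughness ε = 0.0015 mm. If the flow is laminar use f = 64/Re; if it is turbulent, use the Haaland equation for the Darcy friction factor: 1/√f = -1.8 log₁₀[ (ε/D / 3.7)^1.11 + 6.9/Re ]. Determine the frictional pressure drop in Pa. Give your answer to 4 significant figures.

Reynolds number Re = ρVD/μ = 1257 · 2.807 · 0.1981 / 0.724 = 965.4.
Re < 2300 → laminar flow, so f = 64/Re = 64/965.4 = 0.06629 (the turbulent correlation is not needed).
Darcy-Weisbach: ΔP = f(L/D)(ρV²/2) = 0.06629·(21.43/0.1981)·(1257·2.807²/2) = 0.06629·108.2·4952 = 3.551e+04 Pa.

ΔP ≈ 35510 Pa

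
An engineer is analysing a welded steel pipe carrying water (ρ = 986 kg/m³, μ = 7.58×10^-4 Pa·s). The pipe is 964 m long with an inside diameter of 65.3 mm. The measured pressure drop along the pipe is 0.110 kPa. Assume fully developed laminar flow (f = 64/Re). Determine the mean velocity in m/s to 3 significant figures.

For laminar flow, f = 64/Re with Re = ρVD/μ, so Darcy-Weisbach reduces to ΔP = 32μLV/D². Solving for V: V = ΔP·D²/(32μL) = 110·(0.0653)²/(32·0.000758·964) = 0.02006 m/s.
Check: Re = ρVD/μ = 986·0.02006·0.0653/0.000758 = 1704 < 2300, so the laminar assumption holds.

V ≈ 0.0201 m/s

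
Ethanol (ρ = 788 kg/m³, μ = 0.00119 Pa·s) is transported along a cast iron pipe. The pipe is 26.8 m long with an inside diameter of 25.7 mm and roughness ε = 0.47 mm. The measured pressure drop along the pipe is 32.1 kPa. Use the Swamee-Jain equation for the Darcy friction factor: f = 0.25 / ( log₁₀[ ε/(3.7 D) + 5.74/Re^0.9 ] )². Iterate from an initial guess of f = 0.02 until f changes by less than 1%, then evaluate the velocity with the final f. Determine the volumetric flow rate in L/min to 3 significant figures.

Rearranging Darcy-Weisbach: V = √(2·ΔP·D/(f·L·ρ)). With ε/D = 0.00047/0.0257 = 0.0183, iterate starting from f = 0.02:
  f = 0.02 → V = √(2·3.21e+04·0.0257/(0.02·26.8·788)) = 1.976 m/s; Re = ρVD/μ = 3.364e+04; f → 0.04871
  f = 0.04871 → V = 1.266 m/s; Re = 2.155e+04; f → 0.04952
  f = 0.04952 → V = 1.256 m/s; Re = 2.138e+04; f → 0.04954
Converged (Δf/f < 1%). With the final f = 0.04954: V = √(2·3.21e+04·0.0257/(0.04954·26.8·788)) = 1.256 m/s.
Q = V·A = 1.256·(π/4·0.0257²) = 0.0006514 m³/s = 39.1 L/min.

Q ≈ 39.1 L/min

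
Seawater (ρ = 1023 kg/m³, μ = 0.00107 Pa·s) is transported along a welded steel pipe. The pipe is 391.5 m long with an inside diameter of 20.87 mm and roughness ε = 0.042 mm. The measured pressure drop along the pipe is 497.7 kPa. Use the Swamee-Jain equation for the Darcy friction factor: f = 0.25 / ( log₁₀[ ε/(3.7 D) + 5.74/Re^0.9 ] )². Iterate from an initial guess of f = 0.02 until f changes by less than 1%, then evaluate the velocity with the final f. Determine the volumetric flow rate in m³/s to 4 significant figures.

Rearranging Darcy-Weisbach: V = √(2·ΔP·D/(f·L·ρ)). With ε/D = 4.2e-05/0.02087 = 0.00201, iterate starting from f = 0.02:
  f = 0.02 → V = √(2·4.977e+05·0.02087/(0.02·391.5·1023)) = 1.61 m/s; Re = ρVD/μ = 3.213e+04; f → 0.02816
  f = 0.02816 → V = 1.357 m/s; Re = 2.708e+04; f → 0.0288
  f = 0.0288 → V = 1.342 m/s; Re = 2.678e+04; f → 0.02885
Converged (Δf/f < 1%). With the final f = 0.02885: V = √(2·4.977e+05·0.02087/(0.02885·391.5·1023)) = 1.341 m/s.
Q = V·A = 1.341·(π/4·0.02087²) = 0.0004587 m³/s = 4.587×10^-4 m³/s.

Q ≈ 4.587×10^-4 m³/s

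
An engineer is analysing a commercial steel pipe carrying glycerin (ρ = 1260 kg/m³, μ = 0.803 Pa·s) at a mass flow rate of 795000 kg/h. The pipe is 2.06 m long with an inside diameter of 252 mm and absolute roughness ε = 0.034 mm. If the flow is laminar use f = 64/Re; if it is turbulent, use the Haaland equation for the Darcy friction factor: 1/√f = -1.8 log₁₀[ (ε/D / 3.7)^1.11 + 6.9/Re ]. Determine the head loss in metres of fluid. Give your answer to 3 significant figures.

h_f ≈ 0.237 m

ṁ = 795000 kg/h = 795000/3600 = 220.8 kg/s.
A = πD²/4 = π(0.252)²/4 = 0.04988 m²; mean velocity V = ṁ/(ρA) = 220.8/(1260 · 0.04988) = 3.514 m/s.
Reynolds number Re = ρVD/μ = 1260 · 3.514 · 0.252 / 0.803 = 1390.
Re < 2300 → laminar flow, so f = 64/Re = 64/1390 = 0.04606 (the turbulent correlation is not needed).
Darcy-Weisbach: ΔP = f(L/D)(ρV²/2) = 0.04606·(2.06/0.252)·(1260·3.514²/2) = 0.04606·8.175·7779 = 2929 Pa.
Head loss h_f = ΔP/(ρg) = 2929/(1260·9.81) = 0.237 m.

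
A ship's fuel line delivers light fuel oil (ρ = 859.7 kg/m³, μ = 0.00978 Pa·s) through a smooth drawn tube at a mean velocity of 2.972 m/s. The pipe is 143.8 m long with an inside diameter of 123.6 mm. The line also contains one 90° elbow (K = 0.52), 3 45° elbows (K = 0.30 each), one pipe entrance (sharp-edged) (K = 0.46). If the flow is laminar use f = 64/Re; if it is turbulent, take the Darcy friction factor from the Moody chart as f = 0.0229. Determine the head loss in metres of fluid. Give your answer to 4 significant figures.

h_f ≈ 12.84 m

Reynolds number Re = ρVD/μ = 859.7 · 2.972 · 0.1236 / 0.00978 = 3.229e+04.
Re > 4000 → turbulent; use the Moody-chart value f = 0.0229.
Total minor-loss coefficient ΣK = 1·0.52 + 3·0.3 + 1·0.46 = 1.88.
ΔP = [f·L/D + ΣK]·(ρV²/2) = [0.0229·143.8/0.1236 + 1.88]·(859.7·2.972²/2) = [26.64 + 1.88]·3797 = 1.083e+05 Pa.
Head loss h_f = ΔP/(ρg) = 1.083e+05/(859.7·9.81) = 12.84 m.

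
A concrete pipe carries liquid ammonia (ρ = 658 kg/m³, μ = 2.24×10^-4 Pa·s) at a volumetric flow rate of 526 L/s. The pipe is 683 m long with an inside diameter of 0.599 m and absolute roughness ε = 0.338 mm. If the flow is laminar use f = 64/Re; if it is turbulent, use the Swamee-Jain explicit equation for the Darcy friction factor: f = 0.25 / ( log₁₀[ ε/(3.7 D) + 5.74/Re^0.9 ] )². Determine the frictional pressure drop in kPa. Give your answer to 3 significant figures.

ΔP ≈ 22.7 kPa

Q = 526 L/s = 526/1000 = 0.526 m³/s.
Cross-sectional area A = πD²/4 = π(0.599)²/4 = 0.2818 m²; mean velocity V = Q/A = 0.526/0.2818 = 1.867 m/s.
Reynolds number Re = ρVD/μ = 658 · 1.867 · 0.599 / 0.000224 = 3.284e+06.
Re > 4000 → turbulent. Relative roughness ε/D = 0.000338/0.599 = 0.000564. Swamee-Jain: f = 0.25/(log₁₀[0.000564/3.7 + 5.74/3.284e+06^0.9])² = 0.25/(log₁₀[0.000153 + 7.84e-06])² = 0.25/(-3.795)² = 0.01736.
Darcy-Weisbach: ΔP = f(L/D)(ρV²/2) = 0.01736·(683/0.599)·(658·1.867²/2) = 0.01736·1140·1146 = 2.269e+04 Pa.
ΔP = 2.269e+04 Pa = 22.7 kPa.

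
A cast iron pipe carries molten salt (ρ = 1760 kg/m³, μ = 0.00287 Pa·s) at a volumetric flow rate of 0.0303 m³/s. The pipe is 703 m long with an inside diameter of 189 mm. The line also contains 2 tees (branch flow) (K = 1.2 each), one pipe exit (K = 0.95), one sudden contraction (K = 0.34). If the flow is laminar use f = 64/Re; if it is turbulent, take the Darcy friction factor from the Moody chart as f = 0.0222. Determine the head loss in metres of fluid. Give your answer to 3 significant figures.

Cross-sectional area A = πD²/4 = π(0.189)²/4 = 0.02806 m²; mean velocity V = Q/A = 0.0303/0.02806 = 1.08 m/s.
Reynolds number Re = ρVD/μ = 1760 · 1.08 · 0.189 / 0.00287 = 1.252e+05.
Re > 4000 → turbulent; use the Moody-chart value f = 0.0222.
Total minor-loss coefficient ΣK = 2·1.2 + 1·0.95 + 1·0.34 = 3.69.
ΔP = [f·L/D + ΣK]·(ρV²/2) = [0.0222·703/0.189 + 3.69]·(1760·1.08²/2) = [82.57 + 3.69]·1026 = 8.855e+04 Pa.
Head loss h_f = ΔP/(ρg) = 8.855e+04/(1760·9.81) = 5.13 m.

h_f ≈ 5.13 m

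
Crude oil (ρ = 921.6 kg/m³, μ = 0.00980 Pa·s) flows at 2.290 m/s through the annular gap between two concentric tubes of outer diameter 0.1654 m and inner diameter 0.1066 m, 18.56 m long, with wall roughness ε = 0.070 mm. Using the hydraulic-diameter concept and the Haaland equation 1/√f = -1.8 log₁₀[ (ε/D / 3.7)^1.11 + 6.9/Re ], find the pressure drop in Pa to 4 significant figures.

Hydraulic diameter D_h = 4A/P = D_o - D_i = 0.1654 - 0.1066 = 0.0588 m.
Re = ρVD_h/μ = 921.6·2.29·0.0588/0.0098 = 1.266e+04.
ε/D_h = 7e-05/0.0588 = 0.00119; Haaland gives 1/√f = -1.8 log₁₀[0.000133+0.000545] = 5.704, so f = 0.03073.
ΔP = f(L/D_h)(ρV²/2) = 0.03073·18.56/0.0588·2416 = 2.344e+04 Pa.

ΔP ≈ 23440 Pa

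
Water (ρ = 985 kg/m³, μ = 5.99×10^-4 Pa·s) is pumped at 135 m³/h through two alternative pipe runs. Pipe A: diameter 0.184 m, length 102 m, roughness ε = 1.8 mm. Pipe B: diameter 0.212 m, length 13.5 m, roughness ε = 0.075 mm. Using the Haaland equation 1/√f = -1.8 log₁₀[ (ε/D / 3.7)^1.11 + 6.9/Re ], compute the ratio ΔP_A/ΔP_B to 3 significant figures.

ΔP_A/ΔP_B ≈ 34.4

Pipe A: V = Q/A = 0.0375/0.02659 = 1.41 m/s; Re = 4.267e+05; ε/D = 0.00978; Haaland → f = 0.03783; ΔP_A = f(L/D)(ρV²/2) = 2.054e+04 Pa.
Pipe B: V = Q/A = 0.0375/0.0353 = 1.062 m/s; Re = 3.704e+05; ε/D = 0.000354; Haaland → f = 0.01689; ΔP_B = f(L/D)(ρV²/2) = 598 Pa.
ΔP_A/ΔP_B = 2.054e+04/598 = 34.4.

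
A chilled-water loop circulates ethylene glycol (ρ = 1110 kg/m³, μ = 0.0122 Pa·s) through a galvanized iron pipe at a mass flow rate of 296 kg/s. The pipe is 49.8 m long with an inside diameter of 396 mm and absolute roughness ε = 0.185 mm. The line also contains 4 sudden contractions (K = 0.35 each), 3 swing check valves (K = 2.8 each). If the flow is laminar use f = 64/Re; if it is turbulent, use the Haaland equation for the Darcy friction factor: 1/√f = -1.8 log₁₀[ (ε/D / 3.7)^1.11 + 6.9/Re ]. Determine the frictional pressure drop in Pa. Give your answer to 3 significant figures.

A = πD²/4 = π(0.396)²/4 = 0.1232 m²; mean velocity V = ṁ/(ρA) = 296/(1110 · 0.1232) = 2.165 m/s.
Reynolds number Re = ρVD/μ = 1110 · 2.165 · 0.396 / 0.0122 = 7.801e+04.
Re > 4000 → turbulent. Relative roughness ε/D = 0.000185/0.396 = 0.000467. Haaland: 1/√f = -1.8 log₁₀[(0.000467/3.7)^1.11 + 6.9/7.801e+04] = -1.8 log₁₀[4.7e-05 + 8.85e-05] = 6.963, so f = 0.02063.
Total minor-loss coefficient ΣK = 4·0.35 + 3·2.8 = 9.8.
ΔP = [f·L/D + ΣK]·(ρV²/2) = [0.02063·49.8/0.396 + 9.8]·(1110·2.165²/2) = [2.594 + 9.8]·2602 = 3.225e+04 Pa.

ΔP ≈ 32200 Pa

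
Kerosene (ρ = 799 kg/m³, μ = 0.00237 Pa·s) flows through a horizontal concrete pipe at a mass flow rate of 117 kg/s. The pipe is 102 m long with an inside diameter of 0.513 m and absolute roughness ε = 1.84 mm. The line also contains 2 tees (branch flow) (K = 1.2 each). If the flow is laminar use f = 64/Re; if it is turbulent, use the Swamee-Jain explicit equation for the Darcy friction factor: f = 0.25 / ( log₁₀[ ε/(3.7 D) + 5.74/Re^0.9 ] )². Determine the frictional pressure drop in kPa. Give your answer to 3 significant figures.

A = πD²/4 = π(0.513)²/4 = 0.2067 m²; mean velocity V = ṁ/(ρA) = 117/(799 · 0.2067) = 0.7085 m/s.
Reynolds number Re = ρVD/μ = 799 · 0.7085 · 0.513 / 0.00237 = 1.225e+05.
Re > 4000 → turbulent. Relative roughness ε/D = 0.00184/0.513 = 0.00359. Swamee-Jain: f = 0.25/(log₁₀[0.00359/3.7 + 5.74/1.225e+05^0.9])² = 0.25/(log₁₀[0.000969 + 0.000151])² = 0.25/(-2.951)² = 0.02872.
Total minor-loss coefficient ΣK = 2·1.2 = 2.4.
ΔP = [f·L/D + ΣK]·(ρV²/2) = [0.02872·102/0.513 + 2.4]·(799·0.7085²/2) = [5.71 + 2.4]·200.5 = 1626 Pa.
ΔP = 1626 Pa = 1.63 kPa.

ΔP ≈ 1.63 kPa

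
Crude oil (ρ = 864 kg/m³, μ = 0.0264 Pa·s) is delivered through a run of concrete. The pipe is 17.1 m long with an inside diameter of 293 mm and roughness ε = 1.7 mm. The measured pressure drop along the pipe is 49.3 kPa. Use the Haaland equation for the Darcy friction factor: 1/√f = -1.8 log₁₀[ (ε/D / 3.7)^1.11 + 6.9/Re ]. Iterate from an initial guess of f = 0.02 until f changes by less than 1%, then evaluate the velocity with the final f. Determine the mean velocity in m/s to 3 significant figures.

Rearranging Darcy-Weisbach: V = √(2·ΔP·D/(f·L·ρ)). With ε/D = 0.0017/0.293 = 0.0058, iterate starting from f = 0.02:
  f = 0.02 → V = √(2·4.93e+04·0.293/(0.02·17.1·864)) = 9.888 m/s; Re = ρVD/μ = 9.482e+04; f → 0.03266
  f = 0.03266 → V = 7.737 m/s; Re = 7.419e+04; f → 0.03288
Converged (Δf/f < 1%). With the final f = 0.03288: V = √(2·4.93e+04·0.293/(0.03288·17.1·864)) = 7.711 m/s.

V ≈ 7.71 m/s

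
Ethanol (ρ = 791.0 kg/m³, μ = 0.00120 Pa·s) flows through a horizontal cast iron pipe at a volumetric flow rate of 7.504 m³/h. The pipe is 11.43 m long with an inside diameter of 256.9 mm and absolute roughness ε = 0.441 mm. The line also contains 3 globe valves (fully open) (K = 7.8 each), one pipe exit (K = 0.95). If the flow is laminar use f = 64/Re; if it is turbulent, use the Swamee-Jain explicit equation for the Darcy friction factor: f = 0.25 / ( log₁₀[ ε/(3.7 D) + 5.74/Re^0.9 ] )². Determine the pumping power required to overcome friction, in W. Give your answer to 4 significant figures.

P ≈ 0.03465 W

Q = 7.504 m³/h = 7.504/3600 = 0.002084 m³/s.
Cross-sectional area A = πD²/4 = π(0.2569)²/4 = 0.05183 m²; mean velocity V = Q/A = 0.002084/0.05183 = 0.04021 m/s.
Reynolds number Re = ρVD/μ = 791 · 0.04021 · 0.2569 / 0.0012 = 6810.
Re > 4000 → turbulent. Relative roughness ε/D = 0.000441/0.2569 = 0.00172. Swamee-Jain: f = 0.25/(log₁₀[0.00172/3.7 + 5.74/6810^0.9])² = 0.25/(log₁₀[0.000464 + 0.00204])² = 0.25/(-2.602)² = 0.03693.
Total minor-loss coefficient ΣK = 3·7.8 + 1·0.95 = 24.3.
ΔP = [f·L/D + ΣK]·(ρV²/2) = [0.03693·11.43/0.2569 + 24.3]·(791·0.04021²/2) = [1.643 + 24.3]·0.6396 = 16.62 Pa.
Pumping power P = QΔP = 0.002084·16.62 = 0.034653 W = 0.03465 W.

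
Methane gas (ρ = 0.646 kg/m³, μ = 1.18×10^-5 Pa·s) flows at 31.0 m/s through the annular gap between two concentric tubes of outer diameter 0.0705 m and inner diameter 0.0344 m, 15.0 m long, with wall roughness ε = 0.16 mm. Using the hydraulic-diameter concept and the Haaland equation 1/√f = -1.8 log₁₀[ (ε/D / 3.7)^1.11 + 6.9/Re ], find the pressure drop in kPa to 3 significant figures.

Hydraulic diameter D_h = 4A/P = D_o - D_i = 0.0705 - 0.0344 = 0.0361 m.
Re = ρVD_h/μ = 0.646·31·0.0361/1.18e-05 = 6.127e+04.
ε/D_h = 0.00016/0.0361 = 0.00443; Haaland gives 1/√f = -1.8 log₁₀[0.000572+0.000113] = 5.697, so f = 0.03081.
ΔP = f(L/D_h)(ρV²/2) = 0.03081·15/0.0361·310.4 = 3974 Pa.
ΔP = 3.97 kPa.

ΔP ≈ 3.97 kPa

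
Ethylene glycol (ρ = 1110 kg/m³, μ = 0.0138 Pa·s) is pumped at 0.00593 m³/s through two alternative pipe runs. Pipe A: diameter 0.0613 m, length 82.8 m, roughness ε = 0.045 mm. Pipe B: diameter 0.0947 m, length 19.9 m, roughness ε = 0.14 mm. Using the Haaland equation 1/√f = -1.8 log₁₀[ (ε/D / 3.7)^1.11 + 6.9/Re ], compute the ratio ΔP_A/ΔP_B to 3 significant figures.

ΔP_A/ΔP_B ≈ 31.9

Pipe A: V = Q/A = 0.00593/0.002951 = 2.009 m/s; Re = 9907; ε/D = 0.000734; Haaland → f = 0.03189; ΔP_A = f(L/D)(ρV²/2) = 9.651e+04 Pa.
Pipe B: V = Q/A = 0.00593/0.007044 = 0.8419 m/s; Re = 6413; ε/D = 0.00148; Haaland → f = 0.03658; ΔP_B = f(L/D)(ρV²/2) = 3024 Pa.
ΔP_A/ΔP_B = 9.651e+04/3024 = 31.9.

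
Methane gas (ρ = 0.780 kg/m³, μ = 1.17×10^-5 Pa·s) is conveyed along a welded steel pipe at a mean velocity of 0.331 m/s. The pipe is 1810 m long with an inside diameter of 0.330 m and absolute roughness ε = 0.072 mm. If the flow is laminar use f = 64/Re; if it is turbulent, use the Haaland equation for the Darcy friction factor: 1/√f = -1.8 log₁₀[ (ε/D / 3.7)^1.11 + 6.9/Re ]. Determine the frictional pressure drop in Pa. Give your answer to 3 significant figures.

Reynolds number Re = ρVD/μ = 0.78 · 0.331 · 0.33 / 1.17e-05 = 7282.
Re > 4000 → turbulent. Relative roughness ε/D = 7.2e-05/0.33 = 0.000218. Haaland: 1/√f = -1.8 log₁₀[(0.000218/3.7)^1.11 + 6.9/7282] = -1.8 log₁₀[2.02e-05 + 0.000948] = 5.426, so f = 0.03397.
Darcy-Weisbach: ΔP = f(L/D)(ρV²/2) = 0.03397·(1810/0.33)·(0.78·0.331²/2) = 0.03397·5485·0.04273 = 7.961 Pa.

ΔP ≈ 7.96 Pa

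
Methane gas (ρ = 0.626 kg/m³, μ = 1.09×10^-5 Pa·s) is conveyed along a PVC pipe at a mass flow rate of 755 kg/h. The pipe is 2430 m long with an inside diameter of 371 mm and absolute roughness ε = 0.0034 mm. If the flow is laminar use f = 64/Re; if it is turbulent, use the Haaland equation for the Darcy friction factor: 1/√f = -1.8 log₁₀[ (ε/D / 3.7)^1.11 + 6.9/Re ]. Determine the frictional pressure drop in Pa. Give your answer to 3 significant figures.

ΔP ≈ 384 Pa

ṁ = 755 kg/h = 755/3600 = 0.2097 kg/s.
A = πD²/4 = π(0.371)²/4 = 0.1081 m²; mean velocity V = ṁ/(ρA) = 0.2097/(0.626 · 0.1081) = 3.099 m/s.
Reynolds number Re = ρVD/μ = 0.626 · 3.099 · 0.371 / 1.09e-05 = 6.603e+04.
Re > 4000 → turbulent. Relative roughness ε/D = 3.4e-06/0.371 = 9.16e-06. Haaland: 1/√f = -1.8 log₁₀[(9.16e-06/3.7)^1.11 + 6.9/6.603e+04] = -1.8 log₁₀[5.99e-07 + 0.000104] = 7.161, so f = 0.0195.
Darcy-Weisbach: ΔP = f(L/D)(ρV²/2) = 0.0195·(2430/0.371)·(0.626·3.099²/2) = 0.0195·6550·3.006 = 383.9 Pa.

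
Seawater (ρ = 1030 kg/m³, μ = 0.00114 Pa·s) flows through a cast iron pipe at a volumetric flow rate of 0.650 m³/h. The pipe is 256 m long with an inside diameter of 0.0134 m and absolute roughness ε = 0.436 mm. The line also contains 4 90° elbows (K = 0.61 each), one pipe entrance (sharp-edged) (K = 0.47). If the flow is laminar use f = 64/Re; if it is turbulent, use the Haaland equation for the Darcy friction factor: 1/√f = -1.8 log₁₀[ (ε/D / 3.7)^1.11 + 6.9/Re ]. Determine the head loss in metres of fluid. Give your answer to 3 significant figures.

Q = 0.650 m³/h = 0.650/3600 = 0.0001806 m³/s.
Cross-sectional area A = πD²/4 = π(0.0134)²/4 = 0.000141 m²; mean velocity V = Q/A = 0.0001806/0.000141 = 1.28 m/s.
Reynolds number Re = ρVD/μ = 1030 · 1.28 · 0.0134 / 0.00114 = 1.55e+04.
Re > 4000 → turbulent. Relative roughness ε/D = 0.000436/0.0134 = 0.0325. Haaland: 1/√f = -1.8 log₁₀[(0.0325/3.7)^1.11 + 6.9/1.55e+04] = -1.8 log₁₀[0.00522 + 0.000445] = 4.044, so f = 0.06116.
Total minor-loss coefficient ΣK = 4·0.61 + 1·0.47 = 2.91.
ΔP = [f·L/D + ΣK]·(ρV²/2) = [0.06116·256/0.0134 + 2.91]·(1030·1.28²/2) = [1168 + 2.91]·844.2 = 9.888e+05 Pa.
Head loss h_f = ΔP/(ρg) = 9.888e+05/(1030·9.81) = 97.9 m.

h_f ≈ 97.9 m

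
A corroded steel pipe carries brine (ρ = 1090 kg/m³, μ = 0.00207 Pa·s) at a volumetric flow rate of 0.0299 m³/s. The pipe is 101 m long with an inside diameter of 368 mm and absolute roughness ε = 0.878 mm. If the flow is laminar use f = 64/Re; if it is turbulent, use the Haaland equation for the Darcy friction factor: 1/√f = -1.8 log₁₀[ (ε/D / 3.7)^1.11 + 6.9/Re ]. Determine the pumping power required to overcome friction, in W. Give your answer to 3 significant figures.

Cross-sectional area A = πD²/4 = π(0.368)²/4 = 0.1064 m²; mean velocity V = Q/A = 0.0299/0.1064 = 0.2811 m/s.
Reynolds number Re = ρVD/μ = 1090 · 0.2811 · 0.368 / 0.00207 = 5.447e+04.
Re > 4000 → turbulent. Relative roughness ε/D = 0.000878/0.368 = 0.00239. Haaland: 1/√f = -1.8 log₁₀[(0.00239/3.7)^1.11 + 6.9/5.447e+04] = -1.8 log₁₀[0.000287 + 0.000127] = 6.089, so f = 0.02697.
Darcy-Weisbach: ΔP = f(L/D)(ρV²/2) = 0.02697·(101/0.368)·(1090·0.2811²/2) = 0.02697·274.5·43.07 = 318.8 Pa.
Pumping power P = QΔP = 0.0299·318.8 = 9.532 W = 9.53 W.

P ≈ 9.53 W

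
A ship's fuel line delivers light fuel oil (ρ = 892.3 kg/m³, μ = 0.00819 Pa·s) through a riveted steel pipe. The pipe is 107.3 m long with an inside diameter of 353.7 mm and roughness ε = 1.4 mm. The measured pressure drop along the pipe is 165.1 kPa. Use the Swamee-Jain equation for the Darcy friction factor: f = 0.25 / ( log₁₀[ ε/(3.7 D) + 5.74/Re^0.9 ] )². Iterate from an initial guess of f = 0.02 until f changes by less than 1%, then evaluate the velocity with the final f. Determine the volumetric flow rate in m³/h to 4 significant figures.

Rearranging Darcy-Weisbach: V = √(2·ΔP·D/(f·L·ρ)). With ε/D = 0.0014/0.3537 = 0.00396, iterate starting from f = 0.02:
  f = 0.02 → V = √(2·1.651e+05·0.3537/(0.02·107.3·892.3)) = 7.81 m/s; Re = ρVD/μ = 3.01e+05; f → 0.02884
  f = 0.02884 → V = 6.504 m/s; Re = 2.506e+05; f → 0.02893
Converged (Δf/f < 1%). With the final f = 0.02893: V = √(2·1.651e+05·0.3537/(0.02893·107.3·892.3)) = 6.493 m/s.
Q = V·A = 6.493·(π/4·0.3537²) = 0.638 m³/s = 2297 m³/h.

Q ≈ 2297 m³/h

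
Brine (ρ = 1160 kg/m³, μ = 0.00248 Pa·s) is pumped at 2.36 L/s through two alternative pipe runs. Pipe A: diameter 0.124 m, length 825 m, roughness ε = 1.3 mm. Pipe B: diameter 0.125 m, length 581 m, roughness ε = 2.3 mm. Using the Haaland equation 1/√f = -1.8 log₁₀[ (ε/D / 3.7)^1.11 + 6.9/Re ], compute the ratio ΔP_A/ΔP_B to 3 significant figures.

ΔP_A/ΔP_B ≈ 1.26

Pipe A: V = Q/A = 0.00236/0.01208 = 0.1954 m/s; Re = 1.133e+04; ε/D = 0.0105; Haaland → f = 0.04301; ΔP_A = f(L/D)(ρV²/2) = 6338 Pa.
Pipe B: V = Q/A = 0.00236/0.01227 = 0.1923 m/s; Re = 1.124e+04; ε/D = 0.0184; Haaland → f = 0.05059; ΔP_B = f(L/D)(ρV²/2) = 5044 Pa.
ΔP_A/ΔP_B = 6338/5044 = 1.26.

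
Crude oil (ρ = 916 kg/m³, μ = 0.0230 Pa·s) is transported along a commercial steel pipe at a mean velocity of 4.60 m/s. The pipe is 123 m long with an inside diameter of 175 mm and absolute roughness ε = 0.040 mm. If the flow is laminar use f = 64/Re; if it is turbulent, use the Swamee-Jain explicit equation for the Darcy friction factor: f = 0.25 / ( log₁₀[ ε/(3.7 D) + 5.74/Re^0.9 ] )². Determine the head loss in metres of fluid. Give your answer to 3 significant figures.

h_f ≈ 18.0 m

Reynolds number Re = ρVD/μ = 916 · 4.6 · 0.175 / 0.023 = 3.206e+04.
Re > 4000 → turbulent. Relative roughness ε/D = 4e-05/0.175 = 0.000229. Swamee-Jain: f = 0.25/(log₁₀[0.000229/3.7 + 5.74/3.206e+04^0.9])² = 0.25/(log₁₀[6.18e-05 + 0.000505])² = 0.25/(-3.246)² = 0.02372.
Darcy-Weisbach: ΔP = f(L/D)(ρV²/2) = 0.02372·(123/0.175)·(916·4.6²/2) = 0.02372·702.9·9691 = 1.616e+05 Pa.
Head loss h_f = ΔP/(ρg) = 1.616e+05/(916·9.81) = 18.0 m.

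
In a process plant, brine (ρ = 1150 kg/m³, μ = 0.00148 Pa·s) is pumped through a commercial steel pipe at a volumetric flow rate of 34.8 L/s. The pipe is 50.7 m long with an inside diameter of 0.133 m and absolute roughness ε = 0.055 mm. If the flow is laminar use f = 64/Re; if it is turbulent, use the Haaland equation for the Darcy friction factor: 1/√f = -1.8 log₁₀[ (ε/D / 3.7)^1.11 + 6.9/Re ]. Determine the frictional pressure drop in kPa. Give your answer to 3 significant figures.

ΔP ≈ 24.4 kPa

Q = 34.8 L/s = 34.8/1000 = 0.0348 m³/s.
Cross-sectional area A = πD²/4 = π(0.133)²/4 = 0.01389 m²; mean velocity V = Q/A = 0.0348/0.01389 = 2.505 m/s.
Reynolds number Re = ρVD/μ = 1150 · 2.505 · 0.133 / 0.00148 = 2.589e+05.
Re > 4000 → turbulent. Relative roughness ε/D = 5.5e-05/0.133 = 0.000414. Haaland: 1/√f = -1.8 log₁₀[(0.000414/3.7)^1.11 + 6.9/2.589e+05] = -1.8 log₁₀[4.11e-05 + 2.67e-05] = 7.505, so f = 0.01776.
Darcy-Weisbach: ΔP = f(L/D)(ρV²/2) = 0.01776·(50.7/0.133)·(1150·2.505²/2) = 0.01776·381.2·3608 = 2.442e+04 Pa.
ΔP = 2.442e+04 Pa = 24.4 kPa.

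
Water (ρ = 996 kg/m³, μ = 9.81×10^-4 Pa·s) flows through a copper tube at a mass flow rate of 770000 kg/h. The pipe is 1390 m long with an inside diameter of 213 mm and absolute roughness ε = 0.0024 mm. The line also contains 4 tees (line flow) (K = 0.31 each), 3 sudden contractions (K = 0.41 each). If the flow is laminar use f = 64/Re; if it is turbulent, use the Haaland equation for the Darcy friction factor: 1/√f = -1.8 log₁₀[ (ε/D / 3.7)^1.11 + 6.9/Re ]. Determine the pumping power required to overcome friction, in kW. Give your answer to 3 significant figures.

P ≈ 297 kW

ṁ = 770000 kg/h = 770000/3600 = 213.9 kg/s.
A = πD²/4 = π(0.213)²/4 = 0.03563 m²; mean velocity V = ṁ/(ρA) = 213.9/(996 · 0.03563) = 6.027 m/s.
Reynolds number Re = ρVD/μ = 996 · 6.027 · 0.213 / 0.000981 = 1.303e+06.
Re > 4000 → turbulent. Relative roughness ε/D = 2.4e-06/0.213 = 1.13e-05. Haaland: 1/√f = -1.8 log₁₀[(1.13e-05/3.7)^1.11 + 6.9/1.303e+06] = -1.8 log₁₀[7.53e-07 + 5.29e-06] = 9.393, so f = 0.01133.
Total minor-loss coefficient ΣK = 4·0.31 + 3·0.41 = 2.47.
ΔP = [f·L/D + ΣK]·(ρV²/2) = [0.01133·1390/0.213 + 2.47]·(996·6.027²/2) = [73.96 + 2.47]·1.809e+04 = 1.382e+06 Pa.
Q = ṁ/ρ = 213.9/996 = 0.2147 m³/s.
Pumping power P = QΔP = 0.2147·1.382e+06 = 296900 W = 297 kW.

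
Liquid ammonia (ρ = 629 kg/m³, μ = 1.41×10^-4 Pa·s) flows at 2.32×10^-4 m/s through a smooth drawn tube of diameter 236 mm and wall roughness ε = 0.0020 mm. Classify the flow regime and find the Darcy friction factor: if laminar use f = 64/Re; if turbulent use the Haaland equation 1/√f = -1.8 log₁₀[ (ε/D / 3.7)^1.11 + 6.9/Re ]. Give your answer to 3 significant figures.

Re = ρVD/μ = 629·0.000232·0.236/0.000141 = 244.2.
Re < 2300 → laminar, so f = 64/Re = 0.262 (roughness is irrelevant in laminar flow).

f ≈ 0.262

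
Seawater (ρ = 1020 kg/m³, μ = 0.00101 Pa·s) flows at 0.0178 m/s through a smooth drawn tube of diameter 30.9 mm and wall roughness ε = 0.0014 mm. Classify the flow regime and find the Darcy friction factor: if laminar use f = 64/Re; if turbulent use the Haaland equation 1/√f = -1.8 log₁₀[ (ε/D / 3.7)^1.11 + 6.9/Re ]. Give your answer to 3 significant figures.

f ≈ 0.115

Re = ρVD/μ = 1020·0.0178·0.0309/0.00101 = 555.5.
Re < 2300 → laminar, so f = 64/Re = 0.1152 (roughness is irrelevant in laminar flow).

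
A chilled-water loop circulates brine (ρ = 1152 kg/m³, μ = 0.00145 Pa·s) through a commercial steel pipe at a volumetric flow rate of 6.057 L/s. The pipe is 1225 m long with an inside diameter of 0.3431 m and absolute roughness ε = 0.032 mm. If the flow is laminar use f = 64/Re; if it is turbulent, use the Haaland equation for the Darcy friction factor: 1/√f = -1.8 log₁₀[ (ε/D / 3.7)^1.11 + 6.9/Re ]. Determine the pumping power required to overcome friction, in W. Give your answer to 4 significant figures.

P ≈ 1.424 W

Q = 6.057 L/s = 6.057/1000 = 0.006057 m³/s.
Cross-sectional area A = πD²/4 = π(0.3431)²/4 = 0.09246 m²; mean velocity V = Q/A = 0.006057/0.09246 = 0.06551 m/s.
Reynolds number Re = ρVD/μ = 1152 · 0.06551 · 0.3431 / 0.00145 = 1.786e+04.
Re > 4000 → turbulent. Relative roughness ε/D = 3.2e-05/0.3431 = 9.33e-05. Haaland: 1/√f = -1.8 log₁₀[(9.33e-05/3.7)^1.11 + 6.9/1.786e+04] = -1.8 log₁₀[7.86e-06 + 0.000386] = 6.128, so f = 0.02663.
Darcy-Weisbach: ΔP = f(L/D)(ρV²/2) = 0.02663·(1225/0.3431)·(1152·0.06551²/2) = 0.02663·3570·2.472 = 235.1 Pa.
Pumping power P = QΔP = 0.006057·235.1 = 1.4239 W = 1.424 W.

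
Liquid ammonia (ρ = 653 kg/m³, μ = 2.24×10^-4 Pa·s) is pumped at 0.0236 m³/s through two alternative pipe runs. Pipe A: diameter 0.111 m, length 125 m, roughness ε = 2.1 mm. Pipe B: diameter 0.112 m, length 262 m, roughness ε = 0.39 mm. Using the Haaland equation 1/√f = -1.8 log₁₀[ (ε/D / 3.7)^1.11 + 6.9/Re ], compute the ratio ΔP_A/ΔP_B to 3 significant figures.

Pipe A: V = Q/A = 0.0236/0.009677 = 2.439 m/s; Re = 7.892e+05; ε/D = 0.0189; Haaland → f = 0.04776; ΔP_A = f(L/D)(ρV²/2) = 1.045e+05 Pa.
Pipe B: V = Q/A = 0.0236/0.009852 = 2.395 m/s; Re = 7.821e+05; ε/D = 0.00348; Haaland → f = 0.02749; ΔP_B = f(L/D)(ρV²/2) = 1.205e+05 Pa.
ΔP_A/ΔP_B = 1.045e+05/1.205e+05 = 0.867.

ΔP_A/ΔP_B ≈ 0.867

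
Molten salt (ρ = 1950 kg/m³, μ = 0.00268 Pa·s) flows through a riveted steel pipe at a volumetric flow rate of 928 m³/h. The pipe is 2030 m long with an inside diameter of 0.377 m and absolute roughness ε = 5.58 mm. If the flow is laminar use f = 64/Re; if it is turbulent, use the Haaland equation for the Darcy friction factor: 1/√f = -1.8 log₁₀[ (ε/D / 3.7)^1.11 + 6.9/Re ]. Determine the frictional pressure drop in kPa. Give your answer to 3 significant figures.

ΔP ≈ 1220 kPa

Q = 928 m³/h = 928/3600 = 0.2578 m³/s.
Cross-sectional area A = πD²/4 = π(0.377)²/4 = 0.1116 m²; mean velocity V = Q/A = 0.2578/0.1116 = 2.309 m/s.
Reynolds number Re = ρVD/μ = 1950 · 2.309 · 0.377 / 0.00268 = 6.335e+05.
Re > 4000 → turbulent. Relative roughness ε/D = 0.00558/0.377 = 0.0148. Haaland: 1/√f = -1.8 log₁₀[(0.0148/3.7)^1.11 + 6.9/6.335e+05] = -1.8 log₁₀[0.00218 + 1.09e-05] = 4.787, so f = 0.04364.
Darcy-Weisbach: ΔP = f(L/D)(ρV²/2) = 0.04364·(2030/0.377)·(1950·2.309²/2) = 0.04364·5385·5199 = 1.222e+06 Pa.
ΔP = 1.222e+06 Pa = 1220 kPa.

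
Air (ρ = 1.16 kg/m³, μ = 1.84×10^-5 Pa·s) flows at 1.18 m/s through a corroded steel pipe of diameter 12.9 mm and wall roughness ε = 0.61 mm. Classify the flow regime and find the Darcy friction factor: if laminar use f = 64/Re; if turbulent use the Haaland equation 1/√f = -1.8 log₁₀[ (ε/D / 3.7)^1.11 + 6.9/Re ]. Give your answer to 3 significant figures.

f ≈ 0.0667

Re = ρVD/μ = 1.16·1.18·0.0129/1.84e-05 = 959.6.
Re < 2300 → laminar, so f = 64/Re = 0.06669 (roughness is irrelevant in laminar flow).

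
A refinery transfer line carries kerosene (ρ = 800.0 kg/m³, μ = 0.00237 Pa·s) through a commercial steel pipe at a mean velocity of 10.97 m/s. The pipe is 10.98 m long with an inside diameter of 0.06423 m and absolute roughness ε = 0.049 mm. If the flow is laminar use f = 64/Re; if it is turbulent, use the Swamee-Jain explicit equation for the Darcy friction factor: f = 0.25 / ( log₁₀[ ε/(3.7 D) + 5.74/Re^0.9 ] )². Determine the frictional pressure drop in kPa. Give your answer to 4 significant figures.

ΔP ≈ 164.3 kPa

Reynolds number Re = ρVD/μ = 800 · 10.97 · 0.06423 / 0.00237 = 2.378e+05.
Re > 4000 → turbulent. Relative roughness ε/D = 4.9e-05/0.06423 = 0.000763. Swamee-Jain: f = 0.25/(log₁₀[0.000763/3.7 + 5.74/2.378e+05^0.9])² = 0.25/(log₁₀[0.000206 + 8.32e-05])² = 0.25/(-3.538)² = 0.01997.
Darcy-Weisbach: ΔP = f(L/D)(ρV²/2) = 0.01997·(10.98/0.06423)·(800·10.97²/2) = 0.01997·170.9·4.814e+04 = 1.643e+05 Pa.
ΔP = 1.643e+05 Pa = 164.3 kPa.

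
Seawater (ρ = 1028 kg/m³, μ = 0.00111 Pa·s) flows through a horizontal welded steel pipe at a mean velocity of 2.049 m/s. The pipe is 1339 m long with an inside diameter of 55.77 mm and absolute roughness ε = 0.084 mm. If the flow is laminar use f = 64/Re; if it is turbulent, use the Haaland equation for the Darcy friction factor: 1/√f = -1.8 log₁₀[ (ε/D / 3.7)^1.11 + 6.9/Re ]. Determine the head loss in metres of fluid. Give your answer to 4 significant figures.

h_f ≈ 120.7 m

Reynolds number Re = ρVD/μ = 1028 · 2.049 · 0.05577 / 0.00111 = 1.058e+05.
Re > 4000 → turbulent. Relative roughness ε/D = 8.4e-05/0.05577 = 0.00151. Haaland: 1/√f = -1.8 log₁₀[(0.00151/3.7)^1.11 + 6.9/1.058e+05] = -1.8 log₁₀[0.000172 + 6.52e-05] = 6.523, so f = 0.0235.
Darcy-Weisbach: ΔP = f(L/D)(ρV²/2) = 0.0235·(1339/0.05577)·(1028·2.049²/2) = 0.0235·2.401e+04·2158 = 1.218e+06 Pa.
Head loss h_f = ΔP/(ρg) = 1.218e+06/(1028·9.81) = 120.7 m.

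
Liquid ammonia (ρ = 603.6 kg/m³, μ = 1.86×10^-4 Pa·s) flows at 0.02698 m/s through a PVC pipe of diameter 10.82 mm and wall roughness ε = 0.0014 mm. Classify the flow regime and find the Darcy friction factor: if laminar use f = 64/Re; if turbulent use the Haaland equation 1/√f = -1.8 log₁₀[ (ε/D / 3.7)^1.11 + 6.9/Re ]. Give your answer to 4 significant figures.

Re = ρVD/μ = 603.6·0.02698·0.01082/0.000186 = 947.3.
Re < 2300 → laminar, so f = 64/Re = 0.06756 (roughness is irrelevant in laminar flow).

f ≈ 0.06756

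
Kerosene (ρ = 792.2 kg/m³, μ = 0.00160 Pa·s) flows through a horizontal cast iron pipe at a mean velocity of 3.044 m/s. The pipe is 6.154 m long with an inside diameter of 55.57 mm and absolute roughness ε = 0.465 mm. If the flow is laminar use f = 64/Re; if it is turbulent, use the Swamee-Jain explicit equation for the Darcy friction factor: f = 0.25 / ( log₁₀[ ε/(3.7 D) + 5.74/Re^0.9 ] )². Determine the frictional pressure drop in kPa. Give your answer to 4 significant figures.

Reynolds number Re = ρVD/μ = 792.2 · 3.044 · 0.05557 / 0.0016 = 8.375e+04.
Re > 4000 → turbulent. Relative roughness ε/D = 0.000465/0.05557 = 0.00837. Swamee-Jain: f = 0.25/(log₁₀[0.00837/3.7 + 5.74/8.375e+04^0.9])² = 0.25/(log₁₀[0.00226 + 0.000213])² = 0.25/(-2.607)² = 0.0368.
Darcy-Weisbach: ΔP = f(L/D)(ρV²/2) = 0.0368·(6.154/0.05557)·(792.2·3.044²/2) = 0.0368·110.7·3670 = 1.496e+04 Pa.
ΔP = 1.496e+04 Pa = 14.96 kPa.

ΔP ≈ 14.96 kPa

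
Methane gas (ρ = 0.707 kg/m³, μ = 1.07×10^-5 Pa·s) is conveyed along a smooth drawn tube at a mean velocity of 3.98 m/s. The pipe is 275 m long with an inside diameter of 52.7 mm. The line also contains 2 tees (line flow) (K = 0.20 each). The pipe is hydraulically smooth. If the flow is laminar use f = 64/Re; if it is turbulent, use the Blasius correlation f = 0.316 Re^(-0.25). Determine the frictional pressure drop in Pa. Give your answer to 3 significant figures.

Reynolds number Re = ρVD/μ = 0.707 · 3.98 · 0.0527 / 1.07e-05 = 1.386e+04.
Re > 4000 → turbulent. Smooth-pipe (Blasius): f = 0.316 Re^(-0.25) = 0.316/(1.386e+04)^0.25 = 0.02912.
Total minor-loss coefficient ΣK = 2·0.2 = 0.4.
ΔP = [f·L/D + ΣK]·(ρV²/2) = [0.02912·275/0.0527 + 0.4]·(0.707·3.98²/2) = [152 + 0.4]·5.6 = 853.2 Pa.

ΔP ≈ 853 Pa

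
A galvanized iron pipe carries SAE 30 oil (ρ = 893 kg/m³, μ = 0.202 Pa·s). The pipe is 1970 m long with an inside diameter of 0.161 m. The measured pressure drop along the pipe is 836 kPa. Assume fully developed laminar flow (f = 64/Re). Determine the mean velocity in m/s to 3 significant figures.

For laminar flow, f = 64/Re with Re = ρVD/μ, so Darcy-Weisbach reduces to ΔP = 32μLV/D². Solving for V: V = ΔP·D²/(32μL) = 8.36e+05·(0.161)²/(32·0.202·1970) = 1.702 m/s.
Check: Re = ρVD/μ = 893·1.702·0.161/0.202 = 1211 < 2300, so the laminar assumption holds.

V ≈ 1.70 m/s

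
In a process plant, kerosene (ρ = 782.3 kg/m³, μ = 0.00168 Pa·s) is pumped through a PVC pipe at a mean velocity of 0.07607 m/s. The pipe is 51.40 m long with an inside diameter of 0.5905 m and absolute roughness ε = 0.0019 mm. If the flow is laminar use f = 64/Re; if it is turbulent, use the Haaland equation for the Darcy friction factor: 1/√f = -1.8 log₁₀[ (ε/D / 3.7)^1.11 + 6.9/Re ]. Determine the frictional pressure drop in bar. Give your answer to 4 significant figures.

ΔP ≈ 5.017×10^-5 bar

Reynolds number Re = ρVD/μ = 782.3 · 0.07607 · 0.5905 / 0.00168 = 2.092e+04.
Re > 4000 → turbulent. Relative roughness ε/D = 1.9e-06/0.5905 = 3.22e-06. Haaland: 1/√f = -1.8 log₁₀[(3.22e-06/3.7)^1.11 + 6.9/2.092e+04] = -1.8 log₁₀[1.87e-07 + 0.00033] = 6.267, so f = 0.02547.
Darcy-Weisbach: ΔP = f(L/D)(ρV²/2) = 0.02547·(51.4/0.5905)·(782.3·0.07607²/2) = 0.02547·87.04·2.263 = 5.017 Pa.
ΔP = 5.017 Pa = 5.017×10^-5 bar.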